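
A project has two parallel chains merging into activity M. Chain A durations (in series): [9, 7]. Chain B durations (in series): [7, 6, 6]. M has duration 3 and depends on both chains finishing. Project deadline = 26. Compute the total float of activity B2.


Forward pass: ES(B2) = sum of predecessors on chain B = 7
EF = ES + duration = 7 + 6 = 13
Backward pass: LF(M) = deadline = 26; LS(M) = 26 - 3 = 23
LF(B2) = LS(M) - sum(successors on chain B) = 23 - 6 = 17
LS = LF - duration = 17 - 6 = 11
Total float = LS - ES = 11 - 7 = 4

4


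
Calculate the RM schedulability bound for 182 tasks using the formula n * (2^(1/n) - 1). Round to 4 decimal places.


Compute 2^(1/182) = 1.0038157625
Subtract 1: 1.0038157625 - 1 = 0.0038157625
Multiply by n: 182 * 0.0038157625 = 0.6944687750
Round to 4 dp: 0.6945

0.6945


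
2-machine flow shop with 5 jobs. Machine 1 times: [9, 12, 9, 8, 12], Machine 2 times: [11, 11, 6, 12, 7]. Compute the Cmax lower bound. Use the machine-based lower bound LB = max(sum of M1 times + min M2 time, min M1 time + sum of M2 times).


LB1 = sum(M1 times) + min(M2 times) = 50 + 6 = 56
LB2 = min(M1 times) + sum(M2 times) = 8 + 47 = 55
Lower bound = max(LB1, LB2) = max(56, 55) = 56

56


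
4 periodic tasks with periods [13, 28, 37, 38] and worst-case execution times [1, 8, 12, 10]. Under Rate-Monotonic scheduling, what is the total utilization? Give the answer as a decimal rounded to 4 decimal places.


Compute individual utilizations (exact fractions):
  Task 1: C/T = 1/13 (approx. 0.0769)
  Task 2: C/T = 8/28 = 2/7 (approx. 0.2857)
  Task 3: C/T = 12/37 (approx. 0.3243)
  Task 4: C/T = 10/38 = 5/19 (approx. 0.2632)
Total utilization U = 1/13 + 2/7 + 12/37 + 5/19 = 60782/63973
Rounded to 4 decimal places: U = 0.9501
RM (Liu & Layland) bound for 4 tasks = 0.756828; compare with U = 60782/63973 (approx. 0.950120)
bound < U <= 1, so the RM sufficient condition is not met (inconclusive; an exact test such as response-time analysis is needed).

0.9501


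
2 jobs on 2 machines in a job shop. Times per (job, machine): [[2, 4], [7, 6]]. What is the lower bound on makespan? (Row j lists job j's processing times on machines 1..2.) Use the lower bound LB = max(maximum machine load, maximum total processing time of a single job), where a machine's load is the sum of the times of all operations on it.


Machine loads:
  Machine 1: 2 + 7 = 9
  Machine 2: 4 + 6 = 10
Max machine load = 10
Job totals:
  Job 1: 6
  Job 2: 13
Max job total = 13
Lower bound = max(10, 13) = 13

13


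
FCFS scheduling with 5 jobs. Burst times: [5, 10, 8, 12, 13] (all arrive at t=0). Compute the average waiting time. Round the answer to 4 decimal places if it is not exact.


FCFS order (as given): [5, 10, 8, 12, 13]
Waiting times:
  Job 1: wait = 0
  Job 2: wait = 5
  Job 3: wait = 15
  Job 4: wait = 23
  Job 5: wait = 35
Sum of waiting times = 78
Average waiting time = 78/5 = 15.6

15.6


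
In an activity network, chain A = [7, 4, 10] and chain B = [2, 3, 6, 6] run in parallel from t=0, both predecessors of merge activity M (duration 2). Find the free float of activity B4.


ES(B4) = sum of predecessors on chain B = 11
EF(B4) = ES + duration = 11 + 6 = 17
Successor of B4 is M. ES(M) = max(sum(A), sum(B)) = max(21, 17) = 21
Free float = ES(successor) - EF(current) = 21 - 17 = 4

4


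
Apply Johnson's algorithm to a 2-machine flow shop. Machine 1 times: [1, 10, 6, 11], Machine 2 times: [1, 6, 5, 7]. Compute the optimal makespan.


Apply Johnson's rule:
  Group 1 (a <= b): [(1, 1, 1)]
  Group 2 (a > b): [(4, 11, 7), (2, 10, 6), (3, 6, 5)]
Optimal job order: [1, 4, 2, 3]
Schedule:
  Job 1: M1 done at 1, M2 done at 2
  Job 4: M1 done at 12, M2 done at 19
  Job 2: M1 done at 22, M2 done at 28
  Job 3: M1 done at 28, M2 done at 33
Makespan = 33

33


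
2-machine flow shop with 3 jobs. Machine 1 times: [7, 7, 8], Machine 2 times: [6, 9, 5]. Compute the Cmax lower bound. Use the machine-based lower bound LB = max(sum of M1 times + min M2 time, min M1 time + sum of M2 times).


LB1 = sum(M1 times) + min(M2 times) = 22 + 5 = 27
LB2 = min(M1 times) + sum(M2 times) = 7 + 20 = 27
Lower bound = max(LB1, LB2) = max(27, 27) = 27

27


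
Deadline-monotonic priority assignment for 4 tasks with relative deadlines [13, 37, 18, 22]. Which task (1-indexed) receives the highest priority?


Sort tasks by relative deadline (ascending):
  Task 1: deadline = 13
  Task 3: deadline = 18
  Task 4: deadline = 22
  Task 2: deadline = 37
Priority order (highest first): [1, 3, 4, 2]
Highest priority task = 1

1


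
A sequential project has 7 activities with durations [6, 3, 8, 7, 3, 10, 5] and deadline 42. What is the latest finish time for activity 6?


LF(activity 6) = deadline - sum of successor durations
Successors: activities 7 through 7 with durations [5]
Sum of successor durations = 5
LF = 42 - 5 = 37

37


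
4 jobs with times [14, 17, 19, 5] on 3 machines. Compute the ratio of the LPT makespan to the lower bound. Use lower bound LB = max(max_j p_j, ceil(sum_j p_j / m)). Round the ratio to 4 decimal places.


LPT order: [19, 17, 14, 5]
Machine loads after assignment: [19, 17, 19]
LPT makespan = 19
Lower bound = max(max_job, ceil(total/3)) = max(19, 19) = 19
Ratio = 19 / 19 = 1.0

1.0


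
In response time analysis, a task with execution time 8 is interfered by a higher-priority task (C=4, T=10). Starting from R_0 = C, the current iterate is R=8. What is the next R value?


R_next = C + ceil(R_prev / T_hp) * C_hp
ceil(8 / 10) = ceil(0.8) = 1
Interference = 1 * 4 = 4
R_next = 8 + 4 = 12

12


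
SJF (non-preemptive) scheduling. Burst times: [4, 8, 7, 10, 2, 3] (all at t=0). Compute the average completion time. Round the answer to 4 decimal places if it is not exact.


SJF order (ascending): [2, 3, 4, 7, 8, 10]
Completion times:
  Job 1: burst=2, C=2
  Job 2: burst=3, C=5
  Job 3: burst=4, C=9
  Job 4: burst=7, C=16
  Job 5: burst=8, C=24
  Job 6: burst=10, C=34
Average completion = 90/6 = 15.0

15.0


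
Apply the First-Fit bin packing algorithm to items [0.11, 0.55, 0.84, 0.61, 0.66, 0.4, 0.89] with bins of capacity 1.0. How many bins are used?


Place items sequentially using First-Fit:
  Item 0.11 -> new Bin 1
  Item 0.55 -> Bin 1 (now 0.66)
  Item 0.84 -> new Bin 2
  Item 0.61 -> new Bin 3
  Item 0.66 -> new Bin 4
  Item 0.4 -> new Bin 5
  Item 0.89 -> new Bin 6
Total bins used = 6

6


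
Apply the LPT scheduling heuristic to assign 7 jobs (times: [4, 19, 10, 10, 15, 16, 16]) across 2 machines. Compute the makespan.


Sort jobs in decreasing order (LPT): [19, 16, 16, 15, 10, 10, 4]
Assign each job to the least loaded machine:
  Machine 1: jobs [19, 15, 10], load = 44
  Machine 2: jobs [16, 16, 10, 4], load = 46
Makespan = max load = 46

46


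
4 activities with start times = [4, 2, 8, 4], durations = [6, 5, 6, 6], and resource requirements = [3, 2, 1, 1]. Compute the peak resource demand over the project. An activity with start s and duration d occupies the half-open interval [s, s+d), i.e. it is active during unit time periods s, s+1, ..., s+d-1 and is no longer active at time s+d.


Each activity i is active on [start_i, start_i + duration_i).
Compute total resource usage per time slot:
  t=0: active resources = [], total = 0
  t=1: active resources = [], total = 0
  t=2: active resources = [2], total = 2
  t=3: active resources = [2], total = 2
  t=4: active resources = [3, 2, 1], total = 6
  t=5: active resources = [3, 2, 1], total = 6
  t=6: active resources = [3, 2, 1], total = 6
  t=7: active resources = [3, 1], total = 4
  t=8: active resources = [3, 1, 1], total = 5
  t=9: active resources = [3, 1, 1], total = 5
  t=10: active resources = [1], total = 1
  t=11: active resources = [1], total = 1
  t=12: active resources = [1], total = 1
  t=13: active resources = [1], total = 1
Peak resource demand = 6

6


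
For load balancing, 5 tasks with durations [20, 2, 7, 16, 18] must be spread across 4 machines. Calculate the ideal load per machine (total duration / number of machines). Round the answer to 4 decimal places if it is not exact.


Total processing time = 20 + 2 + 7 + 16 + 18 = 63
Number of machines = 4
Ideal balanced load = 63 / 4 = 15.75

15.75


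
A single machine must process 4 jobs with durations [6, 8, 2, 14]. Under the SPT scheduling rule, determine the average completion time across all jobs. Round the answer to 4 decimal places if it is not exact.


Sort jobs by processing time (SPT order): [2, 6, 8, 14]
Compute completion times sequentially:
  Job 1: processing = 2, completes at 2
  Job 2: processing = 6, completes at 8
  Job 3: processing = 8, completes at 16
  Job 4: processing = 14, completes at 30
Sum of completion times = 56
Average completion time = 56/4 = 14.0

14.0


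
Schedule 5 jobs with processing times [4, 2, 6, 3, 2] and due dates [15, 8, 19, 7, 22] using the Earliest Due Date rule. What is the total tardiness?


Sort by due date (EDD order): [(3, 7), (2, 8), (4, 15), (6, 19), (2, 22)]
Compute completion times and tardiness:
  Job 1: p=3, d=7, C=3, tardiness=max(0,3-7)=0
  Job 2: p=2, d=8, C=5, tardiness=max(0,5-8)=0
  Job 3: p=4, d=15, C=9, tardiness=max(0,9-15)=0
  Job 4: p=6, d=19, C=15, tardiness=max(0,15-19)=0
  Job 5: p=2, d=22, C=17, tardiness=max(0,17-22)=0
Total tardiness = 0

0


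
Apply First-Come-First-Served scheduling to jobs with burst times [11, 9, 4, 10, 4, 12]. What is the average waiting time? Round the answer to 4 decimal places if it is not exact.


FCFS order (as given): [11, 9, 4, 10, 4, 12]
Waiting times:
  Job 1: wait = 0
  Job 2: wait = 11
  Job 3: wait = 20
  Job 4: wait = 24
  Job 5: wait = 34
  Job 6: wait = 38
Sum of waiting times = 127
Average waiting time = 127/6 = 21.1667

21.1667


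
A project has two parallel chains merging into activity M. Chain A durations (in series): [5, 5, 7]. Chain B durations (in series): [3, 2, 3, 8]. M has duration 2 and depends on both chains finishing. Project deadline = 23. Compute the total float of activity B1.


Forward pass: ES(B1) = sum of predecessors on chain B = 0
EF = ES + duration = 0 + 3 = 3
Backward pass: LF(M) = deadline = 23; LS(M) = 23 - 2 = 21
LF(B1) = LS(M) - sum(successors on chain B) = 21 - 13 = 8
LS = LF - duration = 8 - 3 = 5
Total float = LS - ES = 5 - 0 = 5

5


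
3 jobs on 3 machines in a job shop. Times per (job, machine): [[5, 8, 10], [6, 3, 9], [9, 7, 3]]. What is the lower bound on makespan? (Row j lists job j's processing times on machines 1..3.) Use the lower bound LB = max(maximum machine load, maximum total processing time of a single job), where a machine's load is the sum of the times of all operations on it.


Machine loads:
  Machine 1: 5 + 6 + 9 = 20
  Machine 2: 8 + 3 + 7 = 18
  Machine 3: 10 + 9 + 3 = 22
Max machine load = 22
Job totals:
  Job 1: 23
  Job 2: 18
  Job 3: 19
Max job total = 23
Lower bound = max(22, 23) = 23

23


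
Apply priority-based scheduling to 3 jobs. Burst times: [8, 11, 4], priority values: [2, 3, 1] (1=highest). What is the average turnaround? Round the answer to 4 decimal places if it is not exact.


Sort by priority (ascending = highest first):
Order: [(1, 4), (2, 8), (3, 11)]
Completion times:
  Priority 1, burst=4, C=4
  Priority 2, burst=8, C=12
  Priority 3, burst=11, C=23
Average turnaround = 39/3 = 13.0

13.0


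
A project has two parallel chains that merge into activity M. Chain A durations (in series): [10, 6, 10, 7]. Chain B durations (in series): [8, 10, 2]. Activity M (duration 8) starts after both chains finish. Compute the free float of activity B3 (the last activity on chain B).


ES(B3) = sum of predecessors on chain B = 18
EF(B3) = ES + duration = 18 + 2 = 20
Successor of B3 is M. ES(M) = max(sum(A), sum(B)) = max(33, 20) = 33
Free float = ES(successor) - EF(current) = 33 - 20 = 13

13


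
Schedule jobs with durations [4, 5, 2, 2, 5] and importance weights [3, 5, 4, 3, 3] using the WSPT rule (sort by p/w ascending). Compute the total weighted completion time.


Compute p/w ratios and sort ascending (WSPT): [(2, 4), (2, 3), (5, 5), (4, 3), (5, 3)]
Compute weighted completion times:
  Job (p=2,w=4): C=2, w*C=4*2=8
  Job (p=2,w=3): C=4, w*C=3*4=12
  Job (p=5,w=5): C=9, w*C=5*9=45
  Job (p=4,w=3): C=13, w*C=3*13=39
  Job (p=5,w=3): C=18, w*C=3*18=54
Total weighted completion time = 158

158


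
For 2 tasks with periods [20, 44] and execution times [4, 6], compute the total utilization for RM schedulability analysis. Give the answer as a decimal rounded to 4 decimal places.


Compute individual utilizations (exact fractions):
  Task 1: C/T = 4/20 = 1/5 (approx. 0.2)
  Task 2: C/T = 6/44 = 3/22 (approx. 0.1364)
Total utilization U = 1/5 + 3/22 = 37/110
Rounded to 4 decimal places: U = 0.3364
RM (Liu & Layland) bound for 2 tasks = 0.828427; compare with U = 37/110 (approx. 0.336364)
U <= bound, so schedulable by RM sufficient condition.

0.3364


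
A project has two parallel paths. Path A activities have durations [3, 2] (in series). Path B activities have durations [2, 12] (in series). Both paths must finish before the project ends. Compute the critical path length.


Path A total = 3 + 2 = 5
Path B total = 2 + 12 = 14
Critical path = longest path = max(5, 14) = 14

14


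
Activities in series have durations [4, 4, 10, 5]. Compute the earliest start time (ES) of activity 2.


Activity 2 starts after activities 1 through 1 complete.
Predecessor durations: [4]
ES = 4 = 4

4


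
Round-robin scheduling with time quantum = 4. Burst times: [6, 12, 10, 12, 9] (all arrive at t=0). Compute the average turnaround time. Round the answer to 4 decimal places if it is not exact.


Time quantum = 4
Execution trace:
  J1 runs 4 units, time = 4
  J2 runs 4 units, time = 8
  J3 runs 4 units, time = 12
  J4 runs 4 units, time = 16
  J5 runs 4 units, time = 20
  J1 runs 2 units, time = 22
  J2 runs 4 units, time = 26
  J3 runs 4 units, time = 30
  J4 runs 4 units, time = 34
  J5 runs 4 units, time = 38
  J2 runs 4 units, time = 42
  J3 runs 2 units, time = 44
  J4 runs 4 units, time = 48
  J5 runs 1 units, time = 49
Finish times: [22, 42, 44, 48, 49]
Average turnaround = 205/5 = 41.0

41.0


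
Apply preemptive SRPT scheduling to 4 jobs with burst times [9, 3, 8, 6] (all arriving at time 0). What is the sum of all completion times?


Since all jobs arrive at t=0, SRPT equals SPT ordering.
SPT order: [3, 6, 8, 9]
Completion times:
  Job 1: p=3, C=3
  Job 2: p=6, C=9
  Job 3: p=8, C=17
  Job 4: p=9, C=26
Total completion time = 3 + 9 + 17 + 26 = 55

55


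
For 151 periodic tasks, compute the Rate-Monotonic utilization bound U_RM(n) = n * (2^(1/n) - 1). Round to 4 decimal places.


Compute 2^(1/151) = 1.0046009306
Subtract 1: 1.0046009306 - 1 = 0.0046009306
Multiply by n: 151 * 0.0046009306 = 0.6947405206
Round to 4 dp: 0.6947

0.6947


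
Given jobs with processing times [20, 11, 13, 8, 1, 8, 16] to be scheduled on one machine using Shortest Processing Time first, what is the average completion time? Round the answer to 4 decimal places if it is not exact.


Sort jobs by processing time (SPT order): [1, 8, 8, 11, 13, 16, 20]
Compute completion times sequentially:
  Job 1: processing = 1, completes at 1
  Job 2: processing = 8, completes at 9
  Job 3: processing = 8, completes at 17
  Job 4: processing = 11, completes at 28
  Job 5: processing = 13, completes at 41
  Job 6: processing = 16, completes at 57
  Job 7: processing = 20, completes at 77
Sum of completion times = 230
Average completion time = 230/7 = 32.8571

32.8571


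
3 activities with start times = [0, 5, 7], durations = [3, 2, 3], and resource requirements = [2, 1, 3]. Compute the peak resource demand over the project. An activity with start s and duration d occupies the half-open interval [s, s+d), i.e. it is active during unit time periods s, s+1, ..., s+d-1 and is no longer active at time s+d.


Each activity i is active on [start_i, start_i + duration_i).
Compute total resource usage per time slot:
  t=0: active resources = [2], total = 2
  t=1: active resources = [2], total = 2
  t=2: active resources = [2], total = 2
  t=3: active resources = [], total = 0
  t=4: active resources = [], total = 0
  t=5: active resources = [1], total = 1
  t=6: active resources = [1], total = 1
  t=7: active resources = [3], total = 3
  t=8: active resources = [3], total = 3
  t=9: active resources = [3], total = 3
Peak resource demand = 3

3


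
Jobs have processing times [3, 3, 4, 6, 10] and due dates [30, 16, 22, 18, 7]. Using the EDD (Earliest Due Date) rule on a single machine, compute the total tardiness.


Sort by due date (EDD order): [(10, 7), (3, 16), (6, 18), (4, 22), (3, 30)]
Compute completion times and tardiness:
  Job 1: p=10, d=7, C=10, tardiness=max(0,10-7)=3
  Job 2: p=3, d=16, C=13, tardiness=max(0,13-16)=0
  Job 3: p=6, d=18, C=19, tardiness=max(0,19-18)=1
  Job 4: p=4, d=22, C=23, tardiness=max(0,23-22)=1
  Job 5: p=3, d=30, C=26, tardiness=max(0,26-30)=0
Total tardiness = 5

5


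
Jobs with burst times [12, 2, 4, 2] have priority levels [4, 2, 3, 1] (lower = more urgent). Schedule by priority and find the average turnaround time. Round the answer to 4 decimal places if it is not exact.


Sort by priority (ascending = highest first):
Order: [(1, 2), (2, 2), (3, 4), (4, 12)]
Completion times:
  Priority 1, burst=2, C=2
  Priority 2, burst=2, C=4
  Priority 3, burst=4, C=8
  Priority 4, burst=12, C=20
Average turnaround = 34/4 = 8.5

8.5


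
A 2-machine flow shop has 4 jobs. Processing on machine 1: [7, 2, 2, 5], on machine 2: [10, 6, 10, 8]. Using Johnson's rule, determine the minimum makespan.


Apply Johnson's rule:
  Group 1 (a <= b): [(2, 2, 6), (3, 2, 10), (4, 5, 8), (1, 7, 10)]
  Group 2 (a > b): []
Optimal job order: [2, 3, 4, 1]
Schedule:
  Job 2: M1 done at 2, M2 done at 8
  Job 3: M1 done at 4, M2 done at 18
  Job 4: M1 done at 9, M2 done at 26
  Job 1: M1 done at 16, M2 done at 36
Makespan = 36

36


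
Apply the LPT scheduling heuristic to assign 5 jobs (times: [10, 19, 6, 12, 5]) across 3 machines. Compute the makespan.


Sort jobs in decreasing order (LPT): [19, 12, 10, 6, 5]
Assign each job to the least loaded machine:
  Machine 1: jobs [19], load = 19
  Machine 2: jobs [12, 5], load = 17
  Machine 3: jobs [10, 6], load = 16
Makespan = max load = 19

19


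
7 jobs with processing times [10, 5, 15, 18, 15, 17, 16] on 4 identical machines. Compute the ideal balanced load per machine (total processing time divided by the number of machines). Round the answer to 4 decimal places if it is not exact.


Total processing time = 10 + 5 + 15 + 18 + 15 + 17 + 16 = 96
Number of machines = 4
Ideal balanced load = 96 / 4 = 24.0

24.0


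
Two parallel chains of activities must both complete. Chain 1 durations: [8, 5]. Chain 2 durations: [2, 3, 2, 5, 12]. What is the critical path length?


Path A total = 8 + 5 = 13
Path B total = 2 + 3 + 2 + 5 + 12 = 24
Critical path = longest path = max(13, 24) = 24

24


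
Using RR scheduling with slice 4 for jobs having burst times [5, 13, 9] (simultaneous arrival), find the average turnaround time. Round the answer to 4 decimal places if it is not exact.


Time quantum = 4
Execution trace:
  J1 runs 4 units, time = 4
  J2 runs 4 units, time = 8
  J3 runs 4 units, time = 12
  J1 runs 1 units, time = 13
  J2 runs 4 units, time = 17
  J3 runs 4 units, time = 21
  J2 runs 4 units, time = 25
  J3 runs 1 units, time = 26
  J2 runs 1 units, time = 27
Finish times: [13, 27, 26]
Average turnaround = 66/3 = 22.0

22.0


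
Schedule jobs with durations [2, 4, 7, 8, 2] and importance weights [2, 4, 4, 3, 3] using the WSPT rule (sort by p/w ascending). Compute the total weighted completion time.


Compute p/w ratios and sort ascending (WSPT): [(2, 3), (2, 2), (4, 4), (7, 4), (8, 3)]
Compute weighted completion times:
  Job (p=2,w=3): C=2, w*C=3*2=6
  Job (p=2,w=2): C=4, w*C=2*4=8
  Job (p=4,w=4): C=8, w*C=4*8=32
  Job (p=7,w=4): C=15, w*C=4*15=60
  Job (p=8,w=3): C=23, w*C=3*23=69
Total weighted completion time = 175

175


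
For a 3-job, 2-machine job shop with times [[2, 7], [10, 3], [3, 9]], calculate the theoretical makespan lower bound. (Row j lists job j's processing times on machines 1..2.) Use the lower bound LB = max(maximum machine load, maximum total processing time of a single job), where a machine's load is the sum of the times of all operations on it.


Machine loads:
  Machine 1: 2 + 10 + 3 = 15
  Machine 2: 7 + 3 + 9 = 19
Max machine load = 19
Job totals:
  Job 1: 9
  Job 2: 13
  Job 3: 12
Max job total = 13
Lower bound = max(19, 13) = 19

19


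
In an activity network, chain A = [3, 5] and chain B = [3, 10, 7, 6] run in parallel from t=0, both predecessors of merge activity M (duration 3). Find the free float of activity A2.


ES(A2) = sum of predecessors on chain A = 3
EF(A2) = ES + duration = 3 + 5 = 8
Successor of A2 is M. ES(M) = max(sum(A), sum(B)) = max(8, 26) = 26
Free float = ES(successor) - EF(current) = 26 - 8 = 18

18


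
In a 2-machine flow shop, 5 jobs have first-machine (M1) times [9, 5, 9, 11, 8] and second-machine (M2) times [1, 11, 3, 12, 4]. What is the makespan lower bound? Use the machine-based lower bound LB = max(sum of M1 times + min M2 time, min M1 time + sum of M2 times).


LB1 = sum(M1 times) + min(M2 times) = 42 + 1 = 43
LB2 = min(M1 times) + sum(M2 times) = 5 + 31 = 36
Lower bound = max(LB1, LB2) = max(43, 36) = 43

43


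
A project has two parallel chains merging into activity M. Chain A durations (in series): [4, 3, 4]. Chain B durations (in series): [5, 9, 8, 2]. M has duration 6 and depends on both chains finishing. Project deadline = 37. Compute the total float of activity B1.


Forward pass: ES(B1) = sum of predecessors on chain B = 0
EF = ES + duration = 0 + 5 = 5
Backward pass: LF(M) = deadline = 37; LS(M) = 37 - 6 = 31
LF(B1) = LS(M) - sum(successors on chain B) = 31 - 19 = 12
LS = LF - duration = 12 - 5 = 7
Total float = LS - ES = 7 - 0 = 7

7


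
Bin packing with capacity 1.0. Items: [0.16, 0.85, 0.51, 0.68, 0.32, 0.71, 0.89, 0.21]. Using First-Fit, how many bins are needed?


Place items sequentially using First-Fit:
  Item 0.16 -> new Bin 1
  Item 0.85 -> new Bin 2
  Item 0.51 -> Bin 1 (now 0.67)
  Item 0.68 -> new Bin 3
  Item 0.32 -> Bin 1 (now 0.99)
  Item 0.71 -> new Bin 4
  Item 0.89 -> new Bin 5
  Item 0.21 -> Bin 3 (now 0.89)
Total bins used = 5

5


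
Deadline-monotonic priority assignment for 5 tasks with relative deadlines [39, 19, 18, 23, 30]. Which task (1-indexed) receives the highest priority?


Sort tasks by relative deadline (ascending):
  Task 3: deadline = 18
  Task 2: deadline = 19
  Task 4: deadline = 23
  Task 5: deadline = 30
  Task 1: deadline = 39
Priority order (highest first): [3, 2, 4, 5, 1]
Highest priority task = 3

3


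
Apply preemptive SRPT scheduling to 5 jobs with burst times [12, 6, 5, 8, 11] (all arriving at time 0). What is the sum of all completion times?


Since all jobs arrive at t=0, SRPT equals SPT ordering.
SPT order: [5, 6, 8, 11, 12]
Completion times:
  Job 1: p=5, C=5
  Job 2: p=6, C=11
  Job 3: p=8, C=19
  Job 4: p=11, C=30
  Job 5: p=12, C=42
Total completion time = 5 + 11 + 19 + 30 + 42 = 107

107


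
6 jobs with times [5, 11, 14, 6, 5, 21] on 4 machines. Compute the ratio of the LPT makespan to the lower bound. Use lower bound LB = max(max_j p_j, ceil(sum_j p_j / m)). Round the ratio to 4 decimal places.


LPT order: [21, 14, 11, 6, 5, 5]
Machine loads after assignment: [21, 14, 16, 11]
LPT makespan = 21
Lower bound = max(max_job, ceil(total/4)) = max(21, 16) = 21
Ratio = 21 / 21 = 1.0

1.0


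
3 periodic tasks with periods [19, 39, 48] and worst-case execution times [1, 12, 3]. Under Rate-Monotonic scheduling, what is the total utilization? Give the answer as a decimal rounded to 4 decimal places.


Compute individual utilizations (exact fractions):
  Task 1: C/T = 1/19 (approx. 0.0526)
  Task 2: C/T = 12/39 = 4/13 (approx. 0.3077)
  Task 3: C/T = 3/48 = 1/16 (approx. 0.0625)
Total utilization U = 1/19 + 4/13 + 1/16 = 1671/3952
Rounded to 4 decimal places: U = 0.4228
RM (Liu & Layland) bound for 3 tasks = 0.779763; compare with U = 1671/3952 (approx. 0.422824)
U <= bound, so schedulable by RM sufficient condition.

0.4228


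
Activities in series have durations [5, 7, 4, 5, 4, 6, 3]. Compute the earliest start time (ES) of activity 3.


Activity 3 starts after activities 1 through 2 complete.
Predecessor durations: [5, 7]
ES = 5 + 7 = 12

12


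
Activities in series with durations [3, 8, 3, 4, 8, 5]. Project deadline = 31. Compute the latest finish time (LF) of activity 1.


LF(activity 1) = deadline - sum of successor durations
Successors: activities 2 through 6 with durations [8, 3, 4, 8, 5]
Sum of successor durations = 28
LF = 31 - 28 = 3

3


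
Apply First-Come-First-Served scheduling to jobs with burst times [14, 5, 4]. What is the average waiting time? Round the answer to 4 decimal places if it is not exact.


FCFS order (as given): [14, 5, 4]
Waiting times:
  Job 1: wait = 0
  Job 2: wait = 14
  Job 3: wait = 19
Sum of waiting times = 33
Average waiting time = 33/3 = 11.0

11.0


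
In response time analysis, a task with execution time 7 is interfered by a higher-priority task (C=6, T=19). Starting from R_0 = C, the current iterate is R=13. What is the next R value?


R_next = C + ceil(R_prev / T_hp) * C_hp
ceil(13 / 19) = ceil(0.6842) = 1
Interference = 1 * 6 = 6
R_next = 7 + 6 = 13
R_next = R_prev, so the iteration has converged (response time = 13).

13


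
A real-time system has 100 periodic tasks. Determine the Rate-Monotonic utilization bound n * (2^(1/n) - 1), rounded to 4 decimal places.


Compute 2^(1/100) = 1.0069555501
Subtract 1: 1.0069555501 - 1 = 0.0069555501
Multiply by n: 100 * 0.0069555501 = 0.6955550100
Round to 4 dp: 0.6956

0.6956


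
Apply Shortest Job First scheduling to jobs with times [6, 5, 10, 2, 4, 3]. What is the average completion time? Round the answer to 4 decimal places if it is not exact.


SJF order (ascending): [2, 3, 4, 5, 6, 10]
Completion times:
  Job 1: burst=2, C=2
  Job 2: burst=3, C=5
  Job 3: burst=4, C=9
  Job 4: burst=5, C=14
  Job 5: burst=6, C=20
  Job 6: burst=10, C=30
Average completion = 80/6 = 13.3333

13.3333


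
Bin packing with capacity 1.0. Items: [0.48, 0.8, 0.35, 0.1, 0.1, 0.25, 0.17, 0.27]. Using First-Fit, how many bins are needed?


Place items sequentially using First-Fit:
  Item 0.48 -> new Bin 1
  Item 0.8 -> new Bin 2
  Item 0.35 -> Bin 1 (now 0.83)
  Item 0.1 -> Bin 1 (now 0.93)
  Item 0.1 -> Bin 2 (now 0.9)
  Item 0.25 -> new Bin 3
  Item 0.17 -> Bin 3 (now 0.42)
  Item 0.27 -> Bin 3 (now 0.69)
Total bins used = 3

3


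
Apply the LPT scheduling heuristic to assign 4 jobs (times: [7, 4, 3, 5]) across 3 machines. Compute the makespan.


Sort jobs in decreasing order (LPT): [7, 5, 4, 3]
Assign each job to the least loaded machine:
  Machine 1: jobs [7], load = 7
  Machine 2: jobs [5], load = 5
  Machine 3: jobs [4, 3], load = 7
Makespan = max load = 7

7


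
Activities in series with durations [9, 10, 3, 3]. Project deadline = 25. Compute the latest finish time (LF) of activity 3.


LF(activity 3) = deadline - sum of successor durations
Successors: activities 4 through 4 with durations [3]
Sum of successor durations = 3
LF = 25 - 3 = 22

22


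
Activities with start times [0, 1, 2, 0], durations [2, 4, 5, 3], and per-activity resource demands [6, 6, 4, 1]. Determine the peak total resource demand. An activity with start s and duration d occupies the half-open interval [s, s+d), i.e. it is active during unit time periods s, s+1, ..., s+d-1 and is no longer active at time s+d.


Each activity i is active on [start_i, start_i + duration_i).
Compute total resource usage per time slot:
  t=0: active resources = [6, 1], total = 7
  t=1: active resources = [6, 6, 1], total = 13
  t=2: active resources = [6, 4, 1], total = 11
  t=3: active resources = [6, 4], total = 10
  t=4: active resources = [6, 4], total = 10
  t=5: active resources = [4], total = 4
  t=6: active resources = [4], total = 4
Peak resource demand = 13

13


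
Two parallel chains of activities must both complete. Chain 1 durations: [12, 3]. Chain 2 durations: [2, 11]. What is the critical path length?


Path A total = 12 + 3 = 15
Path B total = 2 + 11 = 13
Critical path = longest path = max(15, 13) = 15

15


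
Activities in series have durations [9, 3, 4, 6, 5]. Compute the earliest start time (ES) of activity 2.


Activity 2 starts after activities 1 through 1 complete.
Predecessor durations: [9]
ES = 9 = 9

9


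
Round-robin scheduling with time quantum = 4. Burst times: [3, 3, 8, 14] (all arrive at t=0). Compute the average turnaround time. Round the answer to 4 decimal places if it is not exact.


Time quantum = 4
Execution trace:
  J1 runs 3 units, time = 3
  J2 runs 3 units, time = 6
  J3 runs 4 units, time = 10
  J4 runs 4 units, time = 14
  J3 runs 4 units, time = 18
  J4 runs 4 units, time = 22
  J4 runs 4 units, time = 26
  J4 runs 2 units, time = 28
Finish times: [3, 6, 18, 28]
Average turnaround = 55/4 = 13.75

13.75


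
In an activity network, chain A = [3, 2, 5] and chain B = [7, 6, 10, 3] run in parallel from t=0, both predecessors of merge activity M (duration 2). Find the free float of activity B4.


ES(B4) = sum of predecessors on chain B = 23
EF(B4) = ES + duration = 23 + 3 = 26
Successor of B4 is M. ES(M) = max(sum(A), sum(B)) = max(10, 26) = 26
Free float = ES(successor) - EF(current) = 26 - 26 = 0

0


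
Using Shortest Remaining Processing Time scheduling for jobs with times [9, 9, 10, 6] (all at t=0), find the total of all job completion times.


Since all jobs arrive at t=0, SRPT equals SPT ordering.
SPT order: [6, 9, 9, 10]
Completion times:
  Job 1: p=6, C=6
  Job 2: p=9, C=15
  Job 3: p=9, C=24
  Job 4: p=10, C=34
Total completion time = 6 + 15 + 24 + 34 = 79

79


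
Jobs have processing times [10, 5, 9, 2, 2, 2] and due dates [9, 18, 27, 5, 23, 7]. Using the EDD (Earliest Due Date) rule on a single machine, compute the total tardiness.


Sort by due date (EDD order): [(2, 5), (2, 7), (10, 9), (5, 18), (2, 23), (9, 27)]
Compute completion times and tardiness:
  Job 1: p=2, d=5, C=2, tardiness=max(0,2-5)=0
  Job 2: p=2, d=7, C=4, tardiness=max(0,4-7)=0
  Job 3: p=10, d=9, C=14, tardiness=max(0,14-9)=5
  Job 4: p=5, d=18, C=19, tardiness=max(0,19-18)=1
  Job 5: p=2, d=23, C=21, tardiness=max(0,21-23)=0
  Job 6: p=9, d=27, C=30, tardiness=max(0,30-27)=3
Total tardiness = 9

9


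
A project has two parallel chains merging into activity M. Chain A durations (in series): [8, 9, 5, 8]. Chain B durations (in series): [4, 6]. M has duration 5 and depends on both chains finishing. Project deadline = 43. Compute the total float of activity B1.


Forward pass: ES(B1) = sum of predecessors on chain B = 0
EF = ES + duration = 0 + 4 = 4
Backward pass: LF(M) = deadline = 43; LS(M) = 43 - 5 = 38
LF(B1) = LS(M) - sum(successors on chain B) = 38 - 6 = 32
LS = LF - duration = 32 - 4 = 28
Total float = LS - ES = 28 - 0 = 28

28


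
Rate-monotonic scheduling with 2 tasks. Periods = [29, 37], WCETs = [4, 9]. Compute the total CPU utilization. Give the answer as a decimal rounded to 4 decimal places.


Compute individual utilizations (exact fractions):
  Task 1: C/T = 4/29 (approx. 0.1379)
  Task 2: C/T = 9/37 (approx. 0.2432)
Total utilization U = 4/29 + 9/37 = 409/1073
Rounded to 4 decimal places: U = 0.3812
RM (Liu & Layland) bound for 2 tasks = 0.828427; compare with U = 409/1073 (approx. 0.381174)
U <= bound, so schedulable by RM sufficient condition.

0.3812


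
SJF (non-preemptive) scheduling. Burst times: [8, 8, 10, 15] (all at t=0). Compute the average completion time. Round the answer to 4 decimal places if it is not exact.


SJF order (ascending): [8, 8, 10, 15]
Completion times:
  Job 1: burst=8, C=8
  Job 2: burst=8, C=16
  Job 3: burst=10, C=26
  Job 4: burst=15, C=41
Average completion = 91/4 = 22.75

22.75


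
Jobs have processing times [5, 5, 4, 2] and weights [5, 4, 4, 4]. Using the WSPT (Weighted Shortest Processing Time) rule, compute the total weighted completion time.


Compute p/w ratios and sort ascending (WSPT): [(2, 4), (5, 5), (4, 4), (5, 4)]
Compute weighted completion times:
  Job (p=2,w=4): C=2, w*C=4*2=8
  Job (p=5,w=5): C=7, w*C=5*7=35
  Job (p=4,w=4): C=11, w*C=4*11=44
  Job (p=5,w=4): C=16, w*C=4*16=64
Total weighted completion time = 151

151


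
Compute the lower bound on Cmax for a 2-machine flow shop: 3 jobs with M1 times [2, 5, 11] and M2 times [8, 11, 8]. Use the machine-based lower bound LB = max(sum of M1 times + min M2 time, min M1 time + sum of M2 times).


LB1 = sum(M1 times) + min(M2 times) = 18 + 8 = 26
LB2 = min(M1 times) + sum(M2 times) = 2 + 27 = 29
Lower bound = max(LB1, LB2) = max(26, 29) = 29

29


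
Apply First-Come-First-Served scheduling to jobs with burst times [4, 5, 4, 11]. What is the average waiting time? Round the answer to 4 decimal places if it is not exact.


FCFS order (as given): [4, 5, 4, 11]
Waiting times:
  Job 1: wait = 0
  Job 2: wait = 4
  Job 3: wait = 9
  Job 4: wait = 13
Sum of waiting times = 26
Average waiting time = 26/4 = 6.5

6.5


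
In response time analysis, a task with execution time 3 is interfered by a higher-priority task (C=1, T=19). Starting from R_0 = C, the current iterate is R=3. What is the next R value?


R_next = C + ceil(R_prev / T_hp) * C_hp
ceil(3 / 19) = ceil(0.1579) = 1
Interference = 1 * 1 = 1
R_next = 3 + 1 = 4

4


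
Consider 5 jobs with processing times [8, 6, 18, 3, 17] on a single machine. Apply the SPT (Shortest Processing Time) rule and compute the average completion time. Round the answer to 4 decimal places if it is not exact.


Sort jobs by processing time (SPT order): [3, 6, 8, 17, 18]
Compute completion times sequentially:
  Job 1: processing = 3, completes at 3
  Job 2: processing = 6, completes at 9
  Job 3: processing = 8, completes at 17
  Job 4: processing = 17, completes at 34
  Job 5: processing = 18, completes at 52
Sum of completion times = 115
Average completion time = 115/5 = 23.0

23.0


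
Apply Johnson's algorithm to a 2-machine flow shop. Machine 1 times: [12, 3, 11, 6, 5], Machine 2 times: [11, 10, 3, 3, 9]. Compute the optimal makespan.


Apply Johnson's rule:
  Group 1 (a <= b): [(2, 3, 10), (5, 5, 9)]
  Group 2 (a > b): [(1, 12, 11), (3, 11, 3), (4, 6, 3)]
Optimal job order: [2, 5, 1, 3, 4]
Schedule:
  Job 2: M1 done at 3, M2 done at 13
  Job 5: M1 done at 8, M2 done at 22
  Job 1: M1 done at 20, M2 done at 33
  Job 3: M1 done at 31, M2 done at 36
  Job 4: M1 done at 37, M2 done at 40
Makespan = 40

40


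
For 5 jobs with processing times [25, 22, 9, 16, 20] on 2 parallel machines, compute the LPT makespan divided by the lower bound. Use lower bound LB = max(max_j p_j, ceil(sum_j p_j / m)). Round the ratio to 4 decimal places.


LPT order: [25, 22, 20, 16, 9]
Machine loads after assignment: [50, 42]
LPT makespan = 50
Lower bound = max(max_job, ceil(total/2)) = max(25, 46) = 46
Ratio = 50 / 46 = 1.087

1.087


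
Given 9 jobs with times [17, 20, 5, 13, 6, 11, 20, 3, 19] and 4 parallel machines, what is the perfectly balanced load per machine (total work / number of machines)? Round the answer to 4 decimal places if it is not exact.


Total processing time = 17 + 20 + 5 + 13 + 6 + 11 + 20 + 3 + 19 = 114
Number of machines = 4
Ideal balanced load = 114 / 4 = 28.5

28.5


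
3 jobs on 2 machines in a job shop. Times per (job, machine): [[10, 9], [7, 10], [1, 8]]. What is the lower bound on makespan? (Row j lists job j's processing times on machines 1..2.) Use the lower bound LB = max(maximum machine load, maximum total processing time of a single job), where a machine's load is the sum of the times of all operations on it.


Machine loads:
  Machine 1: 10 + 7 + 1 = 18
  Machine 2: 9 + 10 + 8 = 27
Max machine load = 27
Job totals:
  Job 1: 19
  Job 2: 17
  Job 3: 9
Max job total = 19
Lower bound = max(27, 19) = 27

27


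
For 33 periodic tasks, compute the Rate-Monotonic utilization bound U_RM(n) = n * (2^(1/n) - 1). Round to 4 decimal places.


Compute 2^(1/33) = 1.0212266063
Subtract 1: 1.0212266063 - 1 = 0.0212266063
Multiply by n: 33 * 0.0212266063 = 0.7004780079
Round to 4 dp: 0.7005

0.7005


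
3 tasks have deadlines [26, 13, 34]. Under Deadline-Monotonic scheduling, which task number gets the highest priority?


Sort tasks by relative deadline (ascending):
  Task 2: deadline = 13
  Task 1: deadline = 26
  Task 3: deadline = 34
Priority order (highest first): [2, 1, 3]
Highest priority task = 2

2


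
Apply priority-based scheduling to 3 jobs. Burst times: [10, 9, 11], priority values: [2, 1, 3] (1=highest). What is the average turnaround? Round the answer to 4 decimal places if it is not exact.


Sort by priority (ascending = highest first):
Order: [(1, 9), (2, 10), (3, 11)]
Completion times:
  Priority 1, burst=9, C=9
  Priority 2, burst=10, C=19
  Priority 3, burst=11, C=30
Average turnaround = 58/3 = 19.3333

19.3333


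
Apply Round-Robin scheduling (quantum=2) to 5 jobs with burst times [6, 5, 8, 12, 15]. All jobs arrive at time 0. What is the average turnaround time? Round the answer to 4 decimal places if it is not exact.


Time quantum = 2
Execution trace:
  J1 runs 2 units, time = 2
  J2 runs 2 units, time = 4
  J3 runs 2 units, time = 6
  J4 runs 2 units, time = 8
  J5 runs 2 units, time = 10
  J1 runs 2 units, time = 12
  J2 runs 2 units, time = 14
  J3 runs 2 units, time = 16
  J4 runs 2 units, time = 18
  J5 runs 2 units, time = 20
  J1 runs 2 units, time = 22
  J2 runs 1 units, time = 23
  J3 runs 2 units, time = 25
  J4 runs 2 units, time = 27
  J5 runs 2 units, time = 29
  J3 runs 2 units, time = 31
  J4 runs 2 units, time = 33
  J5 runs 2 units, time = 35
  J4 runs 2 units, time = 37
  J5 runs 2 units, time = 39
  J4 runs 2 units, time = 41
  J5 runs 2 units, time = 43
  J5 runs 2 units, time = 45
  J5 runs 1 units, time = 46
Finish times: [22, 23, 31, 41, 46]
Average turnaround = 163/5 = 32.6

32.6


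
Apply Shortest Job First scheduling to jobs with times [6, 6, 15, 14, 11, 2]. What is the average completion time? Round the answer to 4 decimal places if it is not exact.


SJF order (ascending): [2, 6, 6, 11, 14, 15]
Completion times:
  Job 1: burst=2, C=2
  Job 2: burst=6, C=8
  Job 3: burst=6, C=14
  Job 4: burst=11, C=25
  Job 5: burst=14, C=39
  Job 6: burst=15, C=54
Average completion = 142/6 = 23.6667

23.6667


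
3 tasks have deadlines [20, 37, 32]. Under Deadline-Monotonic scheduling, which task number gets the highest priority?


Sort tasks by relative deadline (ascending):
  Task 1: deadline = 20
  Task 3: deadline = 32
  Task 2: deadline = 37
Priority order (highest first): [1, 3, 2]
Highest priority task = 1

1


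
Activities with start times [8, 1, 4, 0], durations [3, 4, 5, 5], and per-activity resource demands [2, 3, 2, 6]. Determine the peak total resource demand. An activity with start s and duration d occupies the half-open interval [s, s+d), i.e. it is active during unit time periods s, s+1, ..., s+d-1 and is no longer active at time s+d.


Each activity i is active on [start_i, start_i + duration_i).
Compute total resource usage per time slot:
  t=0: active resources = [6], total = 6
  t=1: active resources = [3, 6], total = 9
  t=2: active resources = [3, 6], total = 9
  t=3: active resources = [3, 6], total = 9
  t=4: active resources = [3, 2, 6], total = 11
  t=5: active resources = [2], total = 2
  t=6: active resources = [2], total = 2
  t=7: active resources = [2], total = 2
  t=8: active resources = [2, 2], total = 4
  t=9: active resources = [2], total = 2
  t=10: active resources = [2], total = 2
Peak resource demand = 11

11


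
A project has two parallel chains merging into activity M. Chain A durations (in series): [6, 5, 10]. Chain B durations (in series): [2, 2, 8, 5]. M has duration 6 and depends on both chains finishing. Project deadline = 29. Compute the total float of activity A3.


Forward pass: ES(A3) = sum of predecessors on chain A = 11
EF = ES + duration = 11 + 10 = 21
Backward pass: LF(M) = deadline = 29; LS(M) = 29 - 6 = 23
LF(A3) = LS(M) - sum(successors on chain A) = 23 - 0 = 23
LS = LF - duration = 23 - 10 = 13
Total float = LS - ES = 13 - 11 = 2

2
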